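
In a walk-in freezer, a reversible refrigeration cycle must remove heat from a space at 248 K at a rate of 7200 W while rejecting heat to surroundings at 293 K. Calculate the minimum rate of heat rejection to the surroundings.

For a reversible cycle Q_H/Q_C = T_H/T_C, so Q_H = Q_C·T_H/T_C = 7200 × 293.00/248.00 = 8510 W.

Q̇_H ≈ 8510 W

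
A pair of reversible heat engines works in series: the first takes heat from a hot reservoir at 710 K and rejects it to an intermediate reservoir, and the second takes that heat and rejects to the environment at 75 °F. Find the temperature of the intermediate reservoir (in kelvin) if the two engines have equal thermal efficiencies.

T_m ≈ 459 K

T_C = 75 °F → (75 − 32) × 5/9 = 23.89 °C = 297.04 K.
Equal efficiencies require 1 − T_m/T_H = 1 − T_C/T_m, i.e. T_m/T_H = T_C/T_m, so T_m = √(T_H·T_C) = √(710.00 × 297.04) = 459 K.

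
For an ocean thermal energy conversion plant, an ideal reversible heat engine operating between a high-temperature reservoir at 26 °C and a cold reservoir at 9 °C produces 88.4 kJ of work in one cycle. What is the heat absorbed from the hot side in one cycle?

Q_H ≈ 1560 kJ

T_H = 26 °C → 26 + 273.15 = 299.15 K.
T_C = 9 °C → 9 + 273.15 = 282.15 K.
Carnot efficiency: η = 1 − T_C/T_H = 1 − 282.15/299.15 = 0.0568.
Q_H = W/η = 88.4/0.0568 = 1560 kJ.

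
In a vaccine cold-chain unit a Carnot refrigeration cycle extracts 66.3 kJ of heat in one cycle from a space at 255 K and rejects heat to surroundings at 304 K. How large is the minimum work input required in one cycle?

For a reversible refrigerator, COP_R = T_C/(T_H − T_C) = 255.00/49.00 = 5.2041.
W = Q_C/COP_R = 66.3/5.2041 = 12.7 kJ.

W_in ≈ 12.7 kJ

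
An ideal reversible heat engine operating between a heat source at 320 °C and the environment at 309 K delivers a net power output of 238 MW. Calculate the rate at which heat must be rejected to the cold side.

Q̇_C ≈ 259 MW

T_H = 320 °C → 320 + 273.15 = 593.15 K.
Carnot efficiency: η = 1 − T_C/T_H = 1 − 309.00/593.15 = 0.4791.
Since Q_C/Q_H = T_C/T_H and Q_H = W/η, Q_C = W·T_C/(T_H − T_C) = 238 × 309.00/284.15 = 259 MW.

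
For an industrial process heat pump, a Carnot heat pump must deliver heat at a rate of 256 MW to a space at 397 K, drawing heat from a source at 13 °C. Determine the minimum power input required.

T_C = 13 °C → 13 + 273.15 = 286.15 K.
COP_HP = T_H/(T_H − T_C) = 397.00/110.85 = 3.5814.
W = Q_H/COP_HP = 256/3.5814 = 71.5 MW.

Ẇ_in ≈ 71.5 MW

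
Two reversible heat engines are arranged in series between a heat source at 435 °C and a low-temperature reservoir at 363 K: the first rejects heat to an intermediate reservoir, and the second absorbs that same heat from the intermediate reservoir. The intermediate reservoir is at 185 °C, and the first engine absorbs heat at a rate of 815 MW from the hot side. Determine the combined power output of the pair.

Ẇ_total ≈ 397.2 MW

T_H = 435 °C → 435 + 273.15 = 708.15 K.
Two reversible stages in series are equivalent to a single Carnot engine between T_H and T_C, so η_total = 1 − T_C/T_H = 1 − 363.00/708.15 = 0.4874.
W_total = η_total · Q_H = 0.4874 × 815 = 397.2 MW.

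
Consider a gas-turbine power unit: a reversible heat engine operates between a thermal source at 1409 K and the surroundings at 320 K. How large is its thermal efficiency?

η ≈ 0.773

Carnot efficiency: η = 1 − T_C/T_H = 1 − 320.00/1409.00 = 0.773.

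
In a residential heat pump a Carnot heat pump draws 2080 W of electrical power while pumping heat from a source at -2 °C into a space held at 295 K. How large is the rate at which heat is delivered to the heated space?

Q̇_H ≈ 25700 W

T_C = -2 °C → -2 + 273.15 = 271.15 K.
The Carnot heat-pump COP is COP_HP = T_H/(T_H − T_C) = 295.00/23.85 = 12.3690.
Q_H = COP_HP · W = 12.3690 × 2080 = 25700 W.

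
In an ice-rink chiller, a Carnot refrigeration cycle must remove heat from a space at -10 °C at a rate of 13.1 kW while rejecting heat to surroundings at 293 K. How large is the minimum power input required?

T_C = -10 °C → -10 + 273.15 = 263.15 K.
COP_R = T_C/(T_H − T_C) = 263.15/29.85 = 8.8157.
W = Q_C/COP_R = 13.1/8.8157 = 1.49 kW.

Ẇ_in ≈ 1.49 kW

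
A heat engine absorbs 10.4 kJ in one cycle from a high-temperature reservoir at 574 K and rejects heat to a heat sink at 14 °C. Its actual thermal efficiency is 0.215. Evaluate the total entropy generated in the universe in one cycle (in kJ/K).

ΔS_univ ≈ 0.0103 kJ/K

T_C = 14 °C → 14 + 273.15 = 287.15 K.
W = η·Q_H = 0.215 × 10.4 = 2.236 kJ, so Q_C = Q_H − W = 8.164 kJ.
The hot reservoir loses entropy Q_H/T_H = 10.4/574.00 = 0.01812 kJ/K; the cold reservoir gains Q_C/T_C = 8.164/287.15 = 0.02843 kJ/K.
ΔS_univ = −Q_H/T_H + Q_C/T_C = 0.0103 kJ/K (> 0, since η = 0.215 < η_Carnot = 0.500).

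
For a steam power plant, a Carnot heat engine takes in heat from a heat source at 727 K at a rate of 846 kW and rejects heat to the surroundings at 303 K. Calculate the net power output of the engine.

Ẇ ≈ 493 kW

For a reversible engine, η = 1 − T_C/T_H = 1 − 303.00/727.00 = 0.5832.
W = η·Q_H = 0.5832 × 846 = 493 kW.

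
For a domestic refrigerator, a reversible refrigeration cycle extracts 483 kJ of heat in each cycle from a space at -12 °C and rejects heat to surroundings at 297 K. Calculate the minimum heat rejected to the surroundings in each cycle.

Q_H ≈ 549.3 kJ

T_C = -12 °C → -12 + 273.15 = 261.15 K.
For a reversible cycle Q_H/Q_C = T_H/T_C, so Q_H = Q_C·T_H/T_C = 483 × 297.00/261.15 = 549.3 kJ.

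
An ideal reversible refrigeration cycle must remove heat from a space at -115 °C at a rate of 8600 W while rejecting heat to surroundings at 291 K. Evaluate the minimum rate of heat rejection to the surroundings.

T_C = -115 °C → -115 + 273.15 = 158.15 K.
For a reversible cycle Q_H/Q_C = T_H/T_C, so Q_H = Q_C·T_H/T_C = 8600 × 291.00/158.15 = 15800 W.

Q̇_H ≈ 15800 W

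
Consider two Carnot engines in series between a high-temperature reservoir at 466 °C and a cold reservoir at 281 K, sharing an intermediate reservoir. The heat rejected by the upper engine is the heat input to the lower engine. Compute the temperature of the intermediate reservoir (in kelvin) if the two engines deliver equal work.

T_m ≈ 510 K

T_H = 466 °C → 466 + 273.15 = 739.15 K.
For reversible stages Q_m = Q_H·(T_m/T_H). Setting W₁ = Q_H(1 − T_m/T_H) equal to W₂ = Q_m(1 − T_C/T_m) = Q_H·(T_m − T_C)/T_H gives T_H − T_m = T_m − T_C, so T_m = (T_H + T_C)/2 = (739.15 + 281.00)/2 = 510 K.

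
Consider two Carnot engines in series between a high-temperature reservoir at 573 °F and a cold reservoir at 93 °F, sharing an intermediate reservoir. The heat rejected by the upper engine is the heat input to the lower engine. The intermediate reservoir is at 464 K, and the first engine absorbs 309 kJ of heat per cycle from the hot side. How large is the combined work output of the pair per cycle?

T_H = 573 °F → (573 − 32) × 5/9 = 300.56 °C = 573.71 K.
T_C = 93 °F → (93 − 32) × 5/9 = 33.89 °C = 307.04 K.
Two reversible stages in series are equivalent to a single Carnot engine between T_H and T_C, so η_total = 1 − T_C/T_H = 1 − 307.04/573.71 = 0.4648.
W_total = η_total · Q_H = 0.4648 × 309 = 143.6 kJ.

W_total ≈ 143.6 kJ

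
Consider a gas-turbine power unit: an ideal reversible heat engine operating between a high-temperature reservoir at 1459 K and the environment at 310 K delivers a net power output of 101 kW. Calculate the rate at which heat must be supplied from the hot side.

Q̇_H ≈ 128.2 kW

The Carnot efficiency is η = 1 − T_C/T_H = 1 − 310.00/1459.00 = 0.7875.
Q_H = W/η = 101/0.7875 = 128.2 kW.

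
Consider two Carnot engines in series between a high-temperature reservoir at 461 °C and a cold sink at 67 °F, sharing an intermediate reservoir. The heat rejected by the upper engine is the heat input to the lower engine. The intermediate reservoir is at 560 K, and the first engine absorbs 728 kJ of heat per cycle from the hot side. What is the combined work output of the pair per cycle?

W_total ≈ 438 kJ

T_H = 461 °C → 461 + 273.15 = 734.15 K.
T_C = 67 °F → (67 − 32) × 5/9 = 19.44 °C = 292.59 K.
Two reversible stages in series are equivalent to a single Carnot engine between T_H and T_C, so η_total = 1 − T_C/T_H = 1 − 292.59/734.15 = 0.6015.
W_total = η_total · Q_H = 0.6015 × 728 = 438 kJ.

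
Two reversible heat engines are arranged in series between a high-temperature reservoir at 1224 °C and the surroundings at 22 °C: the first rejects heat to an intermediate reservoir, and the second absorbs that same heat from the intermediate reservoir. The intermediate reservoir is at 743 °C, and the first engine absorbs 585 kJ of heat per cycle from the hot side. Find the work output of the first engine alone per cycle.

W₁ ≈ 188 kJ

T_H = 1224 °C → 1224 + 273.15 = 1497.15 K.
T_C = 22 °C → 22 + 273.15 = 295.15 K.
T_m = 743 °C → 743 + 273.15 = 1016.15 K.
First-stage efficiency η₁ = 1 − T_m/T_H = 1 − 1016.15/1497.15 = 0.3213.
W₁ = η₁·Q_H = 0.3213 × 585 = 188 kJ.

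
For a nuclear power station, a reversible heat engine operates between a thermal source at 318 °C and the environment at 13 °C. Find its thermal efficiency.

T_H = 318 °C → 318 + 273.15 = 591.15 K.
T_C = 13 °C → 13 + 273.15 = 286.15 K.
η_rev = 1 − T_C/T_H = 1 − 286.15/591.15 = 0.516.

η ≈ 0.516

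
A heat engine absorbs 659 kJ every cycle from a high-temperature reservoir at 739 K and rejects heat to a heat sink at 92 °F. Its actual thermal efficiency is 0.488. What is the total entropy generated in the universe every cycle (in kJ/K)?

ΔS_univ ≈ 0.2092 kJ/K

T_C = 92 °F → (92 − 32) × 5/9 = 33.33 °C = 306.48 K.
W = η·Q_H = 0.488 × 659 = 321.6 kJ, so Q_C = Q_H − W = 337.4 kJ.
The hot reservoir loses entropy Q_H/T_H = 659/739.00 = 0.8917 kJ/K; the cold reservoir gains Q_C/T_C = 337.4/306.48 = 1.101 kJ/K.
ΔS_univ = −Q_H/T_H + Q_C/T_C = 0.2092 kJ/K (> 0, since η = 0.488 < η_Carnot = 0.585).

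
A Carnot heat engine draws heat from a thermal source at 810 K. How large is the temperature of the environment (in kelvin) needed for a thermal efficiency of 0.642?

T_C ≈ 290 K

From η = 1 − T_C/T_H, T_C = T_H·(1 − η) = 810.00 × (1 − 0.642) = 290 K.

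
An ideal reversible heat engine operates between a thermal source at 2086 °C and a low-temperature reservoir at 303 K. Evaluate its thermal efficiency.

T_H = 2086 °C → 2086 + 273.15 = 2359.15 K.
The Carnot efficiency is η = 1 − T_C/T_H = 1 − 303.00/2359.15 = 0.8716.

η ≈ 0.8716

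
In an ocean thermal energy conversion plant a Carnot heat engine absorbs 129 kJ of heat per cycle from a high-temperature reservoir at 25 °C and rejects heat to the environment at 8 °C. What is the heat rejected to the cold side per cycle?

Q_C ≈ 122 kJ

T_H = 25 °C → 25 + 273.15 = 298.15 K.
T_C = 8 °C → 8 + 273.15 = 281.15 K.
The Carnot efficiency is η = 1 − T_C/T_H = 1 − 281.15/298.15 = 0.0570.
For a reversible cycle Q_C/Q_H = T_C/T_H, so Q_C = 129 × 281.15/298.15 = 122 kJ.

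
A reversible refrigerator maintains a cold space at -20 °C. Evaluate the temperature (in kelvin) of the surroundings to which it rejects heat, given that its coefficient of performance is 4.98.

T_C = -20 °C → -20 + 273.15 = 253.15 K.
COP_R = T_C/(T_H − T_C) ⇒ T_H = T_C·(1 + 1/COP_R) = 253.15 × (1 + 1/4.98) = 304.0 K.

T_H ≈ 304.0 K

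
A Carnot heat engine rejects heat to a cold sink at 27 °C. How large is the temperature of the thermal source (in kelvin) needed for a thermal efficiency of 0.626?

T_H ≈ 802.5 K

T_C = 27 °C → 27 + 273.15 = 300.15 K.
From η = 1 − T_C/T_H, solving for T_H gives T_H = T_C/(1 − η) = 300.15/(1 − 0.626) = 802.5 K.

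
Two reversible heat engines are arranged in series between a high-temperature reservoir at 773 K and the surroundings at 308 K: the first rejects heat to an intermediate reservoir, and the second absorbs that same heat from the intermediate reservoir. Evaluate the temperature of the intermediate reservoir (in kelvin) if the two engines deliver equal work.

For reversible stages Q_m = Q_H·(T_m/T_H). Setting W₁ = Q_H(1 − T_m/T_H) equal to W₂ = Q_m(1 − T_C/T_m) = Q_H·(T_m − T_C)/T_H gives T_H − T_m = T_m − T_C, so T_m = (T_H + T_C)/2 = (773.00 + 308.00)/2 = 540.5 K.

T_m ≈ 540.5 K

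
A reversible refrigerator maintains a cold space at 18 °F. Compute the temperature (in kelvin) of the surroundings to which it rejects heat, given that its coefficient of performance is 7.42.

T_H ≈ 301 K

T_C = 18 °F → (18 − 32) × 5/9 = -7.78 °C = 265.37 K.
COP_R = T_C/(T_H − T_C) ⇒ T_H = T_C·(1 + 1/COP_R) = 265.37 × (1 + 1/7.42) = 301 K.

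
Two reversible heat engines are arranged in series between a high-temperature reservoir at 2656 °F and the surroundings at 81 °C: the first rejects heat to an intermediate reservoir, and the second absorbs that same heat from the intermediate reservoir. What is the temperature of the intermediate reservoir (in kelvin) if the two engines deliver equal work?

T_H = 2656 °F → (2656 − 32) × 5/9 = 1457.78 °C = 1730.93 K.
T_C = 81 °C → 81 + 273.15 = 354.15 K.
For reversible stages Q_m = Q_H·(T_m/T_H). Setting W₁ = Q_H(1 − T_m/T_H) equal to W₂ = Q_m(1 − T_C/T_m) = Q_H·(T_m − T_C)/T_H gives T_H − T_m = T_m − T_C, so T_m = (T_H + T_C)/2 = (1730.93 + 354.15)/2 = 1040 K.

T_m ≈ 1040 K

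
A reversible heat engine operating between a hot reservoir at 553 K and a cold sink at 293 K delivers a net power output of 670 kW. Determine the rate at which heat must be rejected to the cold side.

Q̇_C ≈ 755 kW

The Carnot efficiency is η = 1 − T_C/T_H = 1 − 293.00/553.00 = 0.4702.
Since Q_C/Q_H = T_C/T_H and Q_H = W/η, Q_C = W·T_C/(T_H − T_C) = 670 × 293.00/260.00 = 755 kW.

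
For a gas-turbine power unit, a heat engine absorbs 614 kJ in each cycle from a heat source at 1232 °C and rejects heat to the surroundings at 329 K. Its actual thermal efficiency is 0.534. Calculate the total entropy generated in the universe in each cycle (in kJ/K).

T_H = 1232 °C → 1232 + 273.15 = 1505.15 K.
W = η·Q_H = 0.534 × 614 = 327.9 kJ, so Q_C = Q_H − W = 286.1 kJ.
Reservoir entropy changes: ΔS_H = −Q_H/T_H = −614/1505.15 = -0.4079 kJ/K and ΔS_C = +Q_C/T_C = 286.1/329.00 = 0.8697 kJ/K.
ΔS_univ = −Q_H/T_H + Q_C/T_C = 0.462 kJ/K (> 0, since η = 0.534 < η_Carnot = 0.781).

ΔS_univ ≈ 0.462 kJ/K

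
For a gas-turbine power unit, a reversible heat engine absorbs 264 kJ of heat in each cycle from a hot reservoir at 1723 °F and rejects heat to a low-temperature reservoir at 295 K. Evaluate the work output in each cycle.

W ≈ 200 kJ

T_H = 1723 °F → (1723 − 32) × 5/9 = 939.44 °C = 1212.59 K.
For a reversible engine, η = 1 − T_C/T_H = 1 − 295.00/1212.59 = 0.7567.
W = η·Q_H = 0.7567 × 264 = 200 kJ.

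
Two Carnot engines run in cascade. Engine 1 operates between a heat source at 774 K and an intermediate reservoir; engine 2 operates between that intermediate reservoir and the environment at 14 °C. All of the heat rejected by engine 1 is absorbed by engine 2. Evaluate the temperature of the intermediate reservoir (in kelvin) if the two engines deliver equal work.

T_C = 14 °C → 14 + 273.15 = 287.15 K.
For reversible stages Q_m = Q_H·(T_m/T_H). Setting W₁ = Q_H(1 − T_m/T_H) equal to W₂ = Q_m(1 − T_C/T_m) = Q_H·(T_m − T_C)/T_H gives T_H − T_m = T_m − T_C, so T_m = (T_H + T_C)/2 = (774.00 + 287.15)/2 = 530.6 K.

T_m ≈ 530.6 K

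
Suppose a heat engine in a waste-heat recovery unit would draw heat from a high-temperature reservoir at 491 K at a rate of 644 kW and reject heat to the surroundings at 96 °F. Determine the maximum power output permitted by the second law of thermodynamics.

Ẇ_max ≈ 239 kW

T_C = 96 °F → (96 − 32) × 5/9 = 35.56 °C = 308.71 K.
The upper bound on efficiency is η_max = 1 − T_C/T_H = 1 − 308.71/491.00 = 0.3713.
W_max = η_max · Q_H = 0.3713 × 644 = 239 kW.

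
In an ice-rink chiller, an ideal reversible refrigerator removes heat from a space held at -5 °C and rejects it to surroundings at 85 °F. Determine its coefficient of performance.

T_H = 85 °F → (85 − 32) × 5/9 = 29.44 °C = 302.59 K.
T_C = -5 °C → -5 + 273.15 = 268.15 K.
For a reversible refrigerator, COP_R = T_C/(T_H − T_C) = 268.15/(302.59 − 268.15) = 7.785.

COP_R ≈ 7.785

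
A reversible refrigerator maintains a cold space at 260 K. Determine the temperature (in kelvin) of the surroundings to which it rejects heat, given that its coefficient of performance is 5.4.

COP_R = T_C/(T_H − T_C) ⇒ T_H = T_C·(1 + 1/COP_R) = 260.00 × (1 + 1/5.4) = 308.1 K.

T_H ≈ 308.1 K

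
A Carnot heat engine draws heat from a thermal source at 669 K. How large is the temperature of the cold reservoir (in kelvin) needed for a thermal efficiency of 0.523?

T_C ≈ 319.1 K

From η = 1 − T_C/T_H, T_C = T_H·(1 − η) = 669.00 × (1 − 0.523) = 319.1 K.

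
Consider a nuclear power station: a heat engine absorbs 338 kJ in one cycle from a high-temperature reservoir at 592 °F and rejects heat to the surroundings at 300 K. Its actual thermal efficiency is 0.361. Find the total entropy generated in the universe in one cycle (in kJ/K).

T_H = 592 °F → (592 − 32) × 5/9 = 311.11 °C = 584.26 K.
W = η·Q_H = 0.361 × 338 = 122.0 kJ, so Q_C = Q_H − W = 216.0 kJ.
Reservoir entropy changes: ΔS_H = −Q_H/T_H = −338/584.26 = -0.5785 kJ/K and ΔS_C = +Q_C/T_C = 216.0/300.00 = 0.7199 kJ/K.
ΔS_univ = −Q_H/T_H + Q_C/T_C = 0.141 kJ/K (> 0, since η = 0.361 < η_Carnot = 0.487).

ΔS_univ ≈ 0.141 kJ/K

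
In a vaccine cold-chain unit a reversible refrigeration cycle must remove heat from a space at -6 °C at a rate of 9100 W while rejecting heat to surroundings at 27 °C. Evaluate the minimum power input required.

T_H = 27 °C → 27 + 273.15 = 300.15 K.
T_C = -6 °C → -6 + 273.15 = 267.15 K.
COP_R = T_C/(T_H − T_C) = 267.15/33.00 = 8.0955.
W = Q_C/COP_R = 9100/8.0955 = 1120 W.

Ẇ_in ≈ 1120 W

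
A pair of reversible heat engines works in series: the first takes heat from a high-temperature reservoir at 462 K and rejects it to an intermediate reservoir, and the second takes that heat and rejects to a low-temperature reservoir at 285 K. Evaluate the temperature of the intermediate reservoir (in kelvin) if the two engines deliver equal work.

For reversible stages Q_m = Q_H·(T_m/T_H). Setting W₁ = Q_H(1 − T_m/T_H) equal to W₂ = Q_m(1 − T_C/T_m) = Q_H·(T_m − T_C)/T_H gives T_H − T_m = T_m − T_C, so T_m = (T_H + T_C)/2 = (462.00 + 285.00)/2 = 374 K.

T_m ≈ 374 K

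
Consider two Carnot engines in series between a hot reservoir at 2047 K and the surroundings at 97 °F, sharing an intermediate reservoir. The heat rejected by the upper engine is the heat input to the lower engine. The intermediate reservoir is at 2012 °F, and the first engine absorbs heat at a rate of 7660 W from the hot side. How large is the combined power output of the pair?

T_C = 97 °F → (97 − 32) × 5/9 = 36.11 °C = 309.26 K.
Two reversible stages in series are equivalent to a single Carnot engine between T_H and T_C, so η_total = 1 − T_C/T_H = 1 − 309.26/2047.00 = 0.8489.
W_total = η_total · Q_H = 0.8489 × 7660 = 6500 W.

Ẇ_total ≈ 6500 W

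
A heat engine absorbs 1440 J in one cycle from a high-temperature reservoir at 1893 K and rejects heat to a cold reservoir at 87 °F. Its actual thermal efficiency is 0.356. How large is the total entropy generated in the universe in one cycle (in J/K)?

ΔS_univ ≈ 2.293 J/K

T_C = 87 °F → (87 − 32) × 5/9 = 30.56 °C = 303.71 K.
W = η·Q_H = 0.356 × 1440 = 512.6 J, so Q_C = Q_H − W = 927.4 J.
Reservoir entropy changes: ΔS_H = −Q_H/T_H = −1440/1893.00 = -0.7607 J/K and ΔS_C = +Q_C/T_C = 927.4/303.71 = 3.053 J/K.
ΔS_univ = −Q_H/T_H + Q_C/T_C = 2.293 J/K (> 0, since η = 0.356 < η_Carnot = 0.840).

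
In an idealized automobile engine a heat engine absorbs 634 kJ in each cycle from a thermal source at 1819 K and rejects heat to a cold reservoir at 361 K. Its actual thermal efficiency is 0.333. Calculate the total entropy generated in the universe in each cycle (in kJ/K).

W = η·Q_H = 0.333 × 634 = 211.1 kJ, so Q_C = Q_H − W = 422.9 kJ.
The hot reservoir loses entropy Q_H/T_H = 634/1819.00 = 0.3485 kJ/K; the cold reservoir gains Q_C/T_C = 422.9/361.00 = 1.171 kJ/K.
ΔS_univ = −Q_H/T_H + Q_C/T_C = 0.823 kJ/K (> 0, since η = 0.333 < η_Carnot = 0.802).

ΔS_univ ≈ 0.823 kJ/K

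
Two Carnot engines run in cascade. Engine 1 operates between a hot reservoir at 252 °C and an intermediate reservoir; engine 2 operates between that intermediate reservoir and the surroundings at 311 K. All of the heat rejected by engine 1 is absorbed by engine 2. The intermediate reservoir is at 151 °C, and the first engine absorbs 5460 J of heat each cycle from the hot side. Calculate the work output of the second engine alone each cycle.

W₂ ≈ 1176 J

T_H = 252 °C → 252 + 273.15 = 525.15 K.
T_m = 151 °C → 151 + 273.15 = 424.15 K.
Heat entering the second stage: Q_m = Q_H·(T_m/T_H) = 5460 × 424.15/525.15 = 4410 J.
Second-stage efficiency η₂ = 1 − T_C/T_m = 1 − 311.00/424.15 = 0.2668, so W₂ = η₂·Q_m = 1176 J.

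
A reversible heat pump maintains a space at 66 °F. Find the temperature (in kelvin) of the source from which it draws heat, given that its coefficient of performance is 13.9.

T_C ≈ 271 K

T_H = 66 °F → (66 − 32) × 5/9 = 18.89 °C = 292.04 K.
COP_HP = T_H/(T_H − T_C) ⇒ T_C = T_H·(COP_HP − 1)/COP_HP = 292.04 × (13.9 − 1)/13.9 = 271 K.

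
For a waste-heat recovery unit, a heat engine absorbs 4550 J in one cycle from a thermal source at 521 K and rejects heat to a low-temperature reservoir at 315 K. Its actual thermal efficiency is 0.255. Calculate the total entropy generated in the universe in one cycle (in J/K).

W = η·Q_H = 0.255 × 4550 = 1160 J, so Q_C = Q_H − W = 3390 J.
The hot reservoir loses entropy Q_H/T_H = 4550/521.00 = 8.733 J/K; the cold reservoir gains Q_C/T_C = 3390/315.00 = 10.76 J/K.
ΔS_univ = −Q_H/T_H + Q_C/T_C = 2.028 J/K (> 0, since η = 0.255 < η_Carnot = 0.395).

ΔS_univ ≈ 2.028 J/K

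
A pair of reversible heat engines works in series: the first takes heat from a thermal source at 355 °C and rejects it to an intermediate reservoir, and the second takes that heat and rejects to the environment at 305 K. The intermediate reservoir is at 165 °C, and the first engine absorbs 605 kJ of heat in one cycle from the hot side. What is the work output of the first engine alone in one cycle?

T_H = 355 °C → 355 + 273.15 = 628.15 K.
T_m = 165 °C → 165 + 273.15 = 438.15 K.
First-stage efficiency η₁ = 1 − T_m/T_H = 1 − 438.15/628.15 = 0.3025.
W₁ = η₁·Q_H = 0.3025 × 605 = 183.0 kJ.

W₁ ≈ 183.0 kJ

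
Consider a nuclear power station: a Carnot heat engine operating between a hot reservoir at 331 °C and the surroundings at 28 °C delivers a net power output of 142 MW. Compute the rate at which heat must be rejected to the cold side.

T_H = 331 °C → 331 + 273.15 = 604.15 K.
T_C = 28 °C → 28 + 273.15 = 301.15 K.
Since the cycle is reversible, η = 1 − T_C/T_H = 1 − 301.15/604.15 = 0.5015.
Since Q_C/Q_H = T_C/T_H and Q_H = W/η, Q_C = W·T_C/(T_H − T_C) = 142 × 301.15/303.00 = 141 MW.

Q̇_C ≈ 141 MW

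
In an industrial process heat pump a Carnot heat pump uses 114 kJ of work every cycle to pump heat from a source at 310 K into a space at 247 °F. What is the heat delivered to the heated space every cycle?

Q_H ≈ 542 kJ

T_H = 247 °F → (247 − 32) × 5/9 = 119.44 °C = 392.59 K.
For a reversible heat pump, COP_HP = T_H/(T_H − T_C) = 392.59/82.59 = 4.7533.
Q_H = COP_HP · W = 4.7533 × 114 = 542 kJ.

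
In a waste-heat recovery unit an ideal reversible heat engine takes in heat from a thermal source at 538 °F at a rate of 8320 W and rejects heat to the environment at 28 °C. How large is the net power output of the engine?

T_H = 538 °F → (538 − 32) × 5/9 = 281.11 °C = 554.26 K.
T_C = 28 °C → 28 + 273.15 = 301.15 K.
The Carnot efficiency is η = 1 − T_C/T_H = 1 − 301.15/554.26 = 0.4567.
W = η·Q_H = 0.4567 × 8320 = 3800 W.

Ẇ ≈ 3800 W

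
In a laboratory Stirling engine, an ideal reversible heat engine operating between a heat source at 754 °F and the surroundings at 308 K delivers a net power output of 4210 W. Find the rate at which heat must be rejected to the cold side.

T_H = 754 °F → (754 − 32) × 5/9 = 401.11 °C = 674.26 K.
The Carnot efficiency is η = 1 − T_C/T_H = 1 − 308.00/674.26 = 0.5432.
Since Q_C/Q_H = T_C/T_H and Q_H = W/η, Q_C = W·T_C/(T_H − T_C) = 4210 × 308.00/366.26 = 3540 W.

Q̇_C ≈ 3540 W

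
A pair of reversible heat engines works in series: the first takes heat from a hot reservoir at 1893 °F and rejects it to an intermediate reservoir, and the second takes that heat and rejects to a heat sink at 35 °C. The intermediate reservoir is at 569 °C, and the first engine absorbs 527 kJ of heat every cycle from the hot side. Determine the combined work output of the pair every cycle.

T_H = 1893 °F → (1893 − 32) × 5/9 = 1033.89 °C = 1307.04 K.
T_C = 35 °C → 35 + 273.15 = 308.15 K.
Two reversible stages in series are equivalent to a single Carnot engine between T_H and T_C, so η_total = 1 − T_C/T_H = 1 − 308.15/1307.04 = 0.7642.
W_total = η_total · Q_H = 0.7642 × 527 = 403 kJ.

W_total ≈ 403 kJ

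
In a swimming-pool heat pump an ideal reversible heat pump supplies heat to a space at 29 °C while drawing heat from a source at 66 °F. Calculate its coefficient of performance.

COP_HP ≈ 29.9

T_H = 29 °C → 29 + 273.15 = 302.15 K.
T_C = 66 °F → (66 − 32) × 5/9 = 18.89 °C = 292.04 K.
Reversible heating COP: COP_HP = T_H/(T_H − T_C) = 302.15/(302.15 − 292.04) = 29.9.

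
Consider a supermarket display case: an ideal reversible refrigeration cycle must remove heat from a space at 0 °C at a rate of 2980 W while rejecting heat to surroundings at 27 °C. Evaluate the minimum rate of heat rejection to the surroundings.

T_H = 27 °C → 27 + 273.15 = 300.15 K.
T_C = 0 °C → 0 + 273.15 = 273.15 K.
For a reversible cycle Q_H/Q_C = T_H/T_C, so Q_H = Q_C·T_H/T_C = 2980 × 300.15/273.15 = 3270 W.

Q̇_H ≈ 3270 W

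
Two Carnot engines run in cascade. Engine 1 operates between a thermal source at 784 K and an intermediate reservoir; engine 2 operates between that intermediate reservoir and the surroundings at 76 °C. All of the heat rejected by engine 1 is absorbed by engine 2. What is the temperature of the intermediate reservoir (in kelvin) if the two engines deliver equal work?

T_m ≈ 567 K

T_C = 76 °C → 76 + 273.15 = 349.15 K.
For reversible stages Q_m = Q_H·(T_m/T_H). Setting W₁ = Q_H(1 − T_m/T_H) equal to W₂ = Q_m(1 − T_C/T_m) = Q_H·(T_m − T_C)/T_H gives T_H − T_m = T_m − T_C, so T_m = (T_H + T_C)/2 = (784.00 + 349.15)/2 = 567 K.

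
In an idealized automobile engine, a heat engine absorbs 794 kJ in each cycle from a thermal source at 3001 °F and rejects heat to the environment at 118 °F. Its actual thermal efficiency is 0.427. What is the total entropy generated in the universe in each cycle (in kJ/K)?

ΔS_univ ≈ 1.00 kJ/K

T_H = 3001 °F → (3001 − 32) × 5/9 = 1649.44 °C = 1922.59 K.
T_C = 118 °F → (118 − 32) × 5/9 = 47.78 °C = 320.93 K.
W = η·Q_H = 0.427 × 794 = 339.0 kJ, so Q_C = Q_H − W = 455.0 kJ.
Reservoir entropy changes: ΔS_H = −Q_H/T_H = −794/1922.59 = -0.4130 kJ/K and ΔS_C = +Q_C/T_C = 455.0/320.93 = 1.418 kJ/K.
ΔS_univ = −Q_H/T_H + Q_C/T_C = 1.00 kJ/K (> 0, since η = 0.427 < η_Carnot = 0.833).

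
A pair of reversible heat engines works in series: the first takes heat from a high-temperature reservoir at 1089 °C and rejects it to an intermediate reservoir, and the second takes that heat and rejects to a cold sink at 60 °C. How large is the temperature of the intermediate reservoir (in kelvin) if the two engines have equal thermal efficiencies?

T_H = 1089 °C → 1089 + 273.15 = 1362.15 K.
T_C = 60 °C → 60 + 273.15 = 333.15 K.
Equal efficiencies require 1 − T_m/T_H = 1 − T_C/T_m, i.e. T_m/T_H = T_C/T_m, so T_m = √(T_H·T_C) = √(1362.15 × 333.15) = 674 K.

T_m ≈ 674 K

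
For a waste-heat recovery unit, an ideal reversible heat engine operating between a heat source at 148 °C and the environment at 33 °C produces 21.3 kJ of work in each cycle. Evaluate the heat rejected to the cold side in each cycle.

T_H = 148 °C → 148 + 273.15 = 421.15 K.
T_C = 33 °C → 33 + 273.15 = 306.15 K.
The Carnot efficiency is η = 1 − T_C/T_H = 1 − 306.15/421.15 = 0.2731.
Since Q_C/Q_H = T_C/T_H and Q_H = W/η, Q_C = W·T_C/(T_H − T_C) = 21.3 × 306.15/115.00 = 56.70 kJ.

Q_C ≈ 56.70 kJ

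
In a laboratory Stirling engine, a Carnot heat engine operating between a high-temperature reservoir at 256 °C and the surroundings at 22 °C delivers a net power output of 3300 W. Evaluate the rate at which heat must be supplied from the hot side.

T_H = 256 °C → 256 + 273.15 = 529.15 K.
T_C = 22 °C → 22 + 273.15 = 295.15 K.
Since the cycle is reversible, η = 1 − T_C/T_H = 1 − 295.15/529.15 = 0.4422.
Q_H = W/η = 3300/0.4422 = 7460 W.

Q̇_H ≈ 7460 W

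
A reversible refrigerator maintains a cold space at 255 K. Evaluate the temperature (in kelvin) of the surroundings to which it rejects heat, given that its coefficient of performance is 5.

T_H ≈ 306 K

COP_R = T_C/(T_H − T_C) ⇒ T_H = T_C·(1 + 1/COP_R) = 255.00 × (1 + 1/5) = 306 K.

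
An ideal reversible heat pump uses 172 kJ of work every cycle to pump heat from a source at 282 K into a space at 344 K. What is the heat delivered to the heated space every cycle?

Q_H ≈ 954.3 kJ

The Carnot heat-pump COP is COP_HP = T_H/(T_H − T_C) = 344.00/62.00 = 5.5484.
Q_H = COP_HP · W = 5.5484 × 172 = 954.3 kJ.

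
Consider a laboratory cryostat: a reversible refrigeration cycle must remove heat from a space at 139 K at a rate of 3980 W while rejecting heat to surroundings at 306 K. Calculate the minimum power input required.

Ẇ_in ≈ 4782 W

For a reversible refrigerator, COP_R = T_C/(T_H − T_C) = 139.00/167.00 = 0.8323.
W = Q_C/COP_R = 3980/0.8323 = 4782 W.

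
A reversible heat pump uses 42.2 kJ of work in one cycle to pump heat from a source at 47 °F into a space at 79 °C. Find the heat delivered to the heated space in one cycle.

Q_H ≈ 210 kJ

T_H = 79 °C → 79 + 273.15 = 352.15 K.
T_C = 47 °F → (47 − 32) × 5/9 = 8.33 °C = 281.48 K.
The Carnot heat-pump COP is COP_HP = T_H/(T_H − T_C) = 352.15/70.67 = 4.9833.
Q_H = COP_HP · W = 4.9833 × 42.2 = 210 kJ.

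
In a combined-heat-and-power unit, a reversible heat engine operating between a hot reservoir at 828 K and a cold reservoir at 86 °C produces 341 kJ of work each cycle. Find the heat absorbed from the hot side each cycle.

Q_H ≈ 602 kJ

T_C = 86 °C → 86 + 273.15 = 359.15 K.
The Carnot efficiency is η = 1 − T_C/T_H = 1 − 359.15/828.00 = 0.5662.
Q_H = W/η = 341/0.5662 = 602 kJ.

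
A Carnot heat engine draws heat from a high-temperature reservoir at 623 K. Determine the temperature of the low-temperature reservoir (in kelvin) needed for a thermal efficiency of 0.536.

T_C ≈ 289 K

From η = 1 − T_C/T_H, T_C = T_H·(1 − η) = 623.00 × (1 − 0.536) = 289 K.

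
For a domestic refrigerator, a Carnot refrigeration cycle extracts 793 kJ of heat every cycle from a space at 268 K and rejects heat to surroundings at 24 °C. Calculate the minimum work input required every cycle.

W_in ≈ 86.3 kJ

T_H = 24 °C → 24 + 273.15 = 297.15 K.
For a reversible refrigerator, COP_R = T_C/(T_H − T_C) = 268.00/29.15 = 9.1938.
W = Q_C/COP_R = 793/9.1938 = 86.3 kJ.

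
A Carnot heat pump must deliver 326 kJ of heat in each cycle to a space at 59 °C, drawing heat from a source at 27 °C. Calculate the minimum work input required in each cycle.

W_in ≈ 31.41 kJ

T_H = 59 °C → 59 + 273.15 = 332.15 K.
T_C = 27 °C → 27 + 273.15 = 300.15 K.
Reversible heating COP: COP_HP = T_H/(T_H − T_C) = 332.15/32.00 = 10.3797.
W = Q_H/COP_HP = 326/10.3797 = 31.41 kJ.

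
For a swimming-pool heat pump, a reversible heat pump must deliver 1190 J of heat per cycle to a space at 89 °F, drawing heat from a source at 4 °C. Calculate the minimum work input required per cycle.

T_H = 89 °F → (89 − 32) × 5/9 = 31.67 °C = 304.82 K.
T_C = 4 °C → 4 + 273.15 = 277.15 K.
COP_HP = T_H/(T_H − T_C) = 304.82/27.67 = 11.0175.
W = Q_H/COP_HP = 1190/11.0175 = 108 J.

W_in ≈ 108 J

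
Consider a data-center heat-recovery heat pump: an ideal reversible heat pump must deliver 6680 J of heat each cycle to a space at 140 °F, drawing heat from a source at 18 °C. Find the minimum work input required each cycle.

W_in ≈ 842.1 J

T_H = 140 °F → (140 − 32) × 5/9 = 60.00 °C = 333.15 K.
T_C = 18 °C → 18 + 273.15 = 291.15 K.
For a reversible heat pump, COP_HP = T_H/(T_H − T_C) = 333.15/42.00 = 7.9321.
W = Q_H/COP_HP = 6680/7.9321 = 842.1 J.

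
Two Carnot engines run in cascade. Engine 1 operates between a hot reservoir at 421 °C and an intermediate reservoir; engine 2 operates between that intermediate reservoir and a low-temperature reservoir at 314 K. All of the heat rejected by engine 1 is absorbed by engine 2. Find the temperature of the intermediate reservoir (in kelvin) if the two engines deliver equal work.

T_H = 421 °C → 421 + 273.15 = 694.15 K.
For reversible stages Q_m = Q_H·(T_m/T_H). Setting W₁ = Q_H(1 − T_m/T_H) equal to W₂ = Q_m(1 − T_C/T_m) = Q_H·(T_m − T_C)/T_H gives T_H − T_m = T_m − T_C, so T_m = (T_H + T_C)/2 = (694.15 + 314.00)/2 = 504 K.

T_m ≈ 504 K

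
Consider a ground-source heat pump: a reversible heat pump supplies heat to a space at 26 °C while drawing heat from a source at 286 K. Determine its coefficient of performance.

T_H = 26 °C → 26 + 273.15 = 299.15 K.
COP_HP = T_H/(T_H − T_C) = 299.15/(299.15 − 286.00) = 22.7.

COP_HP ≈ 22.7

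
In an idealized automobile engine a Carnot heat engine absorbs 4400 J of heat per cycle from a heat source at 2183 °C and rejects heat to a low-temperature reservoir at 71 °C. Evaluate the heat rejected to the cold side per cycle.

T_H = 2183 °C → 2183 + 273.15 = 2456.15 K.
T_C = 71 °C → 71 + 273.15 = 344.15 K.
The Carnot efficiency is η = 1 − T_C/T_H = 1 − 344.15/2456.15 = 0.8599.
For a reversible cycle Q_C/Q_H = T_C/T_H, so Q_C = 4400 × 344.15/2456.15 = 617 J.

Q_C ≈ 617 J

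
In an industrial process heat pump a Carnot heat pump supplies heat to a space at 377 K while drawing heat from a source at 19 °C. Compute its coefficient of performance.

COP_HP ≈ 4.44

T_C = 19 °C → 19 + 273.15 = 292.15 K.
For a reversible heat pump, COP_HP = T_H/(T_H − T_C) = 377.00/(377.00 − 292.15) = 4.44.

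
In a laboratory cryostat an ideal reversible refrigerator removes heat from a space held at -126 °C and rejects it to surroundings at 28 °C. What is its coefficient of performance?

COP_R ≈ 0.9555

T_H = 28 °C → 28 + 273.15 = 301.15 K.
T_C = -126 °C → -126 + 273.15 = 147.15 K.
Carnot COP: COP_R = T_C/(T_H − T_C) = 147.15/(301.15 − 147.15) = 0.9555.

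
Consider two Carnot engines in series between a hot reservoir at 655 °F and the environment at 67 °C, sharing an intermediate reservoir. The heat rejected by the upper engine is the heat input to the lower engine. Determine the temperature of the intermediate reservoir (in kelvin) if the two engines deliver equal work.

T_m ≈ 480 K

T_H = 655 °F → (655 − 32) × 5/9 = 346.11 °C = 619.26 K.
T_C = 67 °C → 67 + 273.15 = 340.15 K.
For reversible stages Q_m = Q_H·(T_m/T_H). Setting W₁ = Q_H(1 − T_m/T_H) equal to W₂ = Q_m(1 − T_C/T_m) = Q_H·(T_m − T_C)/T_H gives T_H − T_m = T_m − T_C, so T_m = (T_H + T_C)/2 = (619.26 + 340.15)/2 = 480 K.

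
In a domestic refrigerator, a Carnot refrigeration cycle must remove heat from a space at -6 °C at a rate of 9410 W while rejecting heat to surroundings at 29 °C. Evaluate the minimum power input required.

T_H = 29 °C → 29 + 273.15 = 302.15 K.
T_C = -6 °C → -6 + 273.15 = 267.15 K.
COP_R = T_C/(T_H − T_C) = 267.15/35.00 = 7.6329.
W = Q_C/COP_R = 9410/7.6329 = 1233 W.

Ẇ_in ≈ 1233 W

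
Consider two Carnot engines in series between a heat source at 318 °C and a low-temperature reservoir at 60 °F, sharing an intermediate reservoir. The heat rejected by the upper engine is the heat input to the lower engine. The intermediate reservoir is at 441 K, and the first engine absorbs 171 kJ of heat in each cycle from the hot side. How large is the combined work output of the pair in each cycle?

W_total ≈ 87.49 kJ

T_H = 318 °C → 318 + 273.15 = 591.15 K.
T_C = 60 °F → (60 − 32) × 5/9 = 15.56 °C = 288.71 K.
Two reversible stages in series are equivalent to a single Carnot engine between T_H and T_C, so η_total = 1 − T_C/T_H = 1 − 288.71/591.15 = 0.5116.
W_total = η_total · Q_H = 0.5116 × 171 = 87.49 kJ.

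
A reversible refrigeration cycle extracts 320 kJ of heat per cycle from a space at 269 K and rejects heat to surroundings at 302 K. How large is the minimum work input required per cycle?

W_in ≈ 39.3 kJ

For a reversible refrigerator, COP_R = T_C/(T_H − T_C) = 269.00/33.00 = 8.1515.
W = Q_C/COP_R = 320/8.1515 = 39.3 kJ.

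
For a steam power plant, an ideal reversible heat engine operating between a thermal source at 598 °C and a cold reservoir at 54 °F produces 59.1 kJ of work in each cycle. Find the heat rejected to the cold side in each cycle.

T_H = 598 °C → 598 + 273.15 = 871.15 K.
T_C = 54 °F → (54 − 32) × 5/9 = 12.22 °C = 285.37 K.
η_rev = 1 − T_C/T_H = 1 − 285.37/871.15 = 0.6724.
Since Q_C/Q_H = T_C/T_H and Q_H = W/η, Q_C = W·T_C/(T_H − T_C) = 59.1 × 285.37/585.78 = 28.79 kJ.

Q_C ≈ 28.79 kJ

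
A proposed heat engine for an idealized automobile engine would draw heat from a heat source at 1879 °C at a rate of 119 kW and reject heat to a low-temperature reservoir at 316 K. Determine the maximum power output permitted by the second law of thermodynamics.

T_H = 1879 °C → 1879 + 273.15 = 2152.15 K.
By the Carnot theorem, η_max = 1 − T_C/T_H = 1 − 316.00/2152.15 = 0.8532.
W_max = η_max · Q_H = 0.8532 × 119 = 101.5 kW.

Ẇ_max ≈ 101.5 kW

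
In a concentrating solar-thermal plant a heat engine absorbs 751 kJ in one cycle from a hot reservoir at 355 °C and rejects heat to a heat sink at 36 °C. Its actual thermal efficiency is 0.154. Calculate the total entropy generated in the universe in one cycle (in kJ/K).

ΔS_univ ≈ 0.860 kJ/K

T_H = 355 °C → 355 + 273.15 = 628.15 K.
T_C = 36 °C → 36 + 273.15 = 309.15 K.
W = η·Q_H = 0.154 × 751 = 115.7 kJ, so Q_C = Q_H − W = 635.3 kJ.
Reservoir entropy changes: ΔS_H = −Q_H/T_H = −751/628.15 = -1.196 kJ/K and ΔS_C = +Q_C/T_C = 635.3/309.15 = 2.055 kJ/K.
ΔS_univ = −Q_H/T_H + Q_C/T_C = 0.860 kJ/K (> 0, since η = 0.154 < η_Carnot = 0.508).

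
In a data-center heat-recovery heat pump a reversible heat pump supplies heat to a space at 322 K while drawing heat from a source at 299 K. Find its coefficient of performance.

For a reversible heat pump, COP_HP = T_H/(T_H − T_C) = 322.00/(322.00 − 299.00) = 14.0.

COP_HP ≈ 14.0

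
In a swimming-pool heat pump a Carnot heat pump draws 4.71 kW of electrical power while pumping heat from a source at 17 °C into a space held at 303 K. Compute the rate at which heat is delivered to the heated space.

T_C = 17 °C → 17 + 273.15 = 290.15 K.
Reversible heating COP: COP_HP = T_H/(T_H − T_C) = 303.00/12.85 = 23.5798.
Q_H = COP_HP · W = 23.5798 × 4.71 = 111 kW.

Q̇_H ≈ 111 kW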